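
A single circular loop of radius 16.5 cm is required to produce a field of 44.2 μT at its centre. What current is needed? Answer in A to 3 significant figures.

At the centre of a circular loop B = μ₀I/(2R), so I = 2RB/μ₀.
With R = 0.165 m, I = 2 × 0.165 × 4.42×10⁻⁵ / (4π×10⁻⁷) = 11.6 A.

I ≈ 11.6 A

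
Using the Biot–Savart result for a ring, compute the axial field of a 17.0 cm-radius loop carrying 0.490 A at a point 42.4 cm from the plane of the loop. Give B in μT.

On the axis of a circular loop, B = μ₀IR² / [2(R²+z²)^(3/2)].
R² + z² = (0.17)² + (0.424)² = 0.2087 m², and (R²+z²)^(3/2) = 9.53×10⁻² m³.
B = (4π×10⁻⁷ × 0.490 × 0.0289) / (2 × 9.53×10⁻²) = 9.33×10⁻⁸ T.

B ≈ 0.0933 μT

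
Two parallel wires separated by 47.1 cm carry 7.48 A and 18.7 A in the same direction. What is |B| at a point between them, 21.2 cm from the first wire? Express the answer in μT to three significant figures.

B ≈ 7.38 μT

Each long wire gives B = μ₀I/(2πd). Distances are d₁ = 0.212 m and d₂ = 0.259 m.
B₁ = 7.06×10⁻⁶ T, B₂ = 1.44×10⁻⁵ T.
Between parallel currents the two contributions point in opposite directions, so they subtract. B = |B₁ − B₂| = |7.06×10⁻⁶ − 1.44×10⁻⁵| = 7.38×10⁻⁶ T.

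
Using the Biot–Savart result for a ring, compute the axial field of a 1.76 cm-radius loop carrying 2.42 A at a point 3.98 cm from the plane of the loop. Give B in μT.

B ≈ 5.72 μT

On the axis of a circular loop, B = μ₀IR² / [2(R²+z²)^(3/2)].
R² + z² = (0.0176)² + (0.0398)² = 0.001894 m², and (R²+z²)^(3/2) = 8.24×10⁻⁵ m³.
B = (4π×10⁻⁷ × 2.42 × 0.0003098) / (2 × 8.24×10⁻⁵) = 5.72×10⁻⁶ T.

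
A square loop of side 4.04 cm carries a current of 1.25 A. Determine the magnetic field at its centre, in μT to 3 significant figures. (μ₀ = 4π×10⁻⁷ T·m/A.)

B ≈ 35.0 μT

Each side is a finite straight segment at perpendicular distance d = a/(2 tan(π/4)) = 0.0202 m from the centre, with end-angles ±π/4.
One side contributes B₁ = (μ₀I/4πd)·2 sin(π/4) = 8.75×10⁻⁶ T.
All 4 sides add in the same direction: B = 4 × 8.75×10⁻⁶ = 3.50×10⁻⁵ T.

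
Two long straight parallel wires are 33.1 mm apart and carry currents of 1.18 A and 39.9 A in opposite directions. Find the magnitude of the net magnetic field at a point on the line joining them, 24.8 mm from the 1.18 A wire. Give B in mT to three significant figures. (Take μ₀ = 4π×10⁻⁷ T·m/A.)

Each long wire gives B = μ₀I/(2πd). Distances are d₁ = 0.0248 m and d₂ = 0.0083 m.
B₁ = 9.52×10⁻⁶ T, B₂ = 9.61×10⁻⁴ T.
Between antiparallel currents both contributions point the same way, so they add. B = B₁ + B₂ = 9.52×10⁻⁶ + 9.61×10⁻⁴ = 9.71×10⁻⁴ T.

B ≈ 0.971 mT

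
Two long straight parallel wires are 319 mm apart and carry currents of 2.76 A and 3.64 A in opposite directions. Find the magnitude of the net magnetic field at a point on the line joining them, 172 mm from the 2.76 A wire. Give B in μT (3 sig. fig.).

B ≈ 8.16 μT

Each long wire gives B = μ₀I/(2πd). Distances are d₁ = 0.172 m and d₂ = 0.147 m.
B₁ = 3.21×10⁻⁶ T, B₂ = 4.95×10⁻⁶ T.
Between antiparallel currents both contributions point the same way, so they add. B = B₁ + B₂ = 3.21×10⁻⁶ + 4.95×10⁻⁶ = 8.16×10⁻⁶ T.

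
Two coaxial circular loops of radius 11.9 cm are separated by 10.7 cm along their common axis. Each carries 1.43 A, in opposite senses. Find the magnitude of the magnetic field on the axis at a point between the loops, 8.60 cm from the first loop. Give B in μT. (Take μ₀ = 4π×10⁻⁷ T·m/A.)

Each loop contributes B = μ₀IR²/[2(R²+z²)^(3/2)] on the axis, with z measured from that loop.
Loop 1 (z = 0.086 m): B₁ = 4.02×10⁻⁶ T. Loop 2 (z = 0.021 m): B₂ = 7.21×10⁻⁶ T.
The fields oppose: B = |B₁ − B₂| = 3.19×10⁻⁶ T.

B ≈ 3.19 μT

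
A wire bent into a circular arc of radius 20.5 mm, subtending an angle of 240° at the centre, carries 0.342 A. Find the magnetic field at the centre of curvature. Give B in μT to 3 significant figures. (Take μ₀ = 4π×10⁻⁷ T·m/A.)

B ≈ 6.99 μT

The Biot–Savart field of a circular arc at its centre is B = μ₀Iφ/(4πR), with φ = 4.189 rad.
B = (4π×10⁻⁷ × 0.342 × 4.189) / (4π × 0.0205) = 6.99×10⁻⁶ T.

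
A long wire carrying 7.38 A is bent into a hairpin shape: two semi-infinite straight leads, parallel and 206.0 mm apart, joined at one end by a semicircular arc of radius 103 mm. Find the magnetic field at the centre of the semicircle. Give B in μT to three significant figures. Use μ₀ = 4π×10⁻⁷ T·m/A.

B ≈ 36.8 μT

The semicircular arc contributes B_arc = μ₀I·π/(4πR) = μ₀I/(4R) = 2.25×10⁻⁵ T.
Each semi-infinite lead is at perpendicular distance R = 0.103 m from the centre, with the perpendicular foot at its near end, so it contributes μ₀I/(4πR); both point the same way, together 1.43×10⁻⁵ T.
Arc and leads all point the same direction: B = 2.25×10⁻⁵ + 1.43×10⁻⁵ = 3.68×10⁻⁵ T.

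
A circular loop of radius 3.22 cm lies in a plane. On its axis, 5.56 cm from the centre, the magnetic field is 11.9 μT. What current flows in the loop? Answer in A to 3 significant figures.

I ≈ 4.85 A

On the axis of a loop, B = μ₀IR²/[2(R²+z²)^(3/2)], so I = 2B(R²+z²)^(3/2)/(μ₀R²).
R² + z² = 0.001037 + 0.003091 = 0.004128 m²; raised to 3/2 gives 2.65×10⁻⁴ m³.
I = 2 × 1.19×10⁻⁵ × 2.65×10⁻⁴ / (1.26×10⁻⁶ × 0.001037) = 4.85 A.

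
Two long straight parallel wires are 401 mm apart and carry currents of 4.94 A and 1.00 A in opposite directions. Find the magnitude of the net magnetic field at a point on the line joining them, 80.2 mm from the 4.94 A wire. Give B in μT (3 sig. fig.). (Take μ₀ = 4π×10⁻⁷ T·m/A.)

B ≈ 12.9 μT

Each long wire gives B = μ₀I/(2πd). Distances are d₁ = 0.0802 m and d₂ = 0.3208 m.
B₁ = 1.23×10⁻⁵ T, B₂ = 6.23×10⁻⁷ T.
Between antiparallel currents both contributions point the same way, so they add. B = B₁ + B₂ = 1.23×10⁻⁵ + 6.23×10⁻⁷ = 1.29×10⁻⁵ T.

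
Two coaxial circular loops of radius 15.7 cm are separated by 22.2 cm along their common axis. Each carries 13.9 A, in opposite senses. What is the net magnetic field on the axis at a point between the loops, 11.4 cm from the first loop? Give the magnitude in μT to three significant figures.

Each loop contributes B = μ₀IR²/[2(R²+z²)^(3/2)] on the axis, with z measured from that loop.
Loop 1 (z = 0.114 m): B₁ = 2.95×10⁻⁵ T. Loop 2 (z = 0.108 m): B₂ = 3.11×10⁻⁵ T.
The fields oppose: B = |B₁ − B₂| = 1.64×10⁻⁶ T.

B ≈ 1.64 μT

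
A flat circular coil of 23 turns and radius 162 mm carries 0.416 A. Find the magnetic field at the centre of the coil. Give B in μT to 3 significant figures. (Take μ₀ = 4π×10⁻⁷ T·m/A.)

B ≈ 37.1 μT

For an N-turn flat coil, B = Nμ₀I/(2R) with R = 0.162 m.
B = 23 × 1.61×10⁻⁶ T = 3.71×10⁻⁵ T.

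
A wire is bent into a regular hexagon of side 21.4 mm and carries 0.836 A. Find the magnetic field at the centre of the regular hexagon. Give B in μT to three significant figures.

Each side is a finite straight segment at perpendicular distance d = a/(2 tan(π/6)) = 0.01853 m from the centre, with end-angles ±π/6.
One side contributes B₁ = (μ₀I/4πd)·2 sin(π/6) = 4.51×10⁻⁶ T.
All 6 sides add in the same direction: B = 6 × 4.51×10⁻⁶ = 2.71×10⁻⁵ T.

B ≈ 27.1 μT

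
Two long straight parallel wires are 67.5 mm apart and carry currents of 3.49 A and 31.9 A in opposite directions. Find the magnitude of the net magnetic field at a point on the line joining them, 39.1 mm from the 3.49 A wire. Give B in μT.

B ≈ 242 μT

Each long wire gives B = μ₀I/(2πd). Distances are d₁ = 0.0391 m and d₂ = 0.0284 m.
B₁ = 1.79×10⁻⁵ T, B₂ = 2.25×10⁻⁴ T.
Between antiparallel currents both contributions point the same way, so they add. B = B₁ + B₂ = 1.79×10⁻⁵ + 2.25×10⁻⁴ = 2.42×10⁻⁴ T.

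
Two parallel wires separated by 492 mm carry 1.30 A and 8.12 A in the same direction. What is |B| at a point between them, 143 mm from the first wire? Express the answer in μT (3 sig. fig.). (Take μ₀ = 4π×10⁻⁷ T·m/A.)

B ≈ 2.84 μT

Each long wire gives B = μ₀I/(2πd). Distances are d₁ = 0.143 m and d₂ = 0.349 m.
B₁ = 1.82×10⁻⁶ T, B₂ = 4.65×10⁻⁶ T.
Between parallel currents the two contributions point in opposite directions, so they subtract. B = |B₁ − B₂| = |1.82×10⁻⁶ − 4.65×10⁻⁶| = 2.84×10⁻⁶ T.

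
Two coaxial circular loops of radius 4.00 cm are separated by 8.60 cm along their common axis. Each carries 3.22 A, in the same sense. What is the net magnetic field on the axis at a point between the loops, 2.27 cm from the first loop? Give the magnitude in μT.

B ≈ 41.0 μT

Each loop contributes B = μ₀IR²/[2(R²+z²)^(3/2)] on the axis, with z measured from that loop.
Loop 1 (z = 0.0227 m): B₁ = 3.33×10⁻⁵ T. Loop 2 (z = 0.0633 m): B₂ = 7.71×10⁻⁶ T.
The fields add: B = B₁ + B₂ = 4.10×10⁻⁵ T.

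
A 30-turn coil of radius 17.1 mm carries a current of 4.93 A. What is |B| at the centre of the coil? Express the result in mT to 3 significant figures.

For an N-turn flat coil, B = Nμ₀I/(2R) with R = 0.0171 m.
B = 30 × 1.81×10⁻⁴ T = 5.43×10⁻³ T.

B ≈ 5.43 mT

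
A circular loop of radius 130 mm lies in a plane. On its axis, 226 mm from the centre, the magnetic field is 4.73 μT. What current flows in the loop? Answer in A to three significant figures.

On the axis of a loop, B = μ₀IR²/[2(R²+z²)^(3/2)], so I = 2B(R²+z²)^(3/2)/(μ₀R²).
R² + z² = 0.0169 + 0.05108 = 0.06798 m²; raised to 3/2 gives 1.77×10⁻² m³.
I = 2 × 4.73×10⁻⁶ × 1.77×10⁻² / (1.26×10⁻⁶ × 0.0169) = 7.89 A.

I ≈ 7.89 A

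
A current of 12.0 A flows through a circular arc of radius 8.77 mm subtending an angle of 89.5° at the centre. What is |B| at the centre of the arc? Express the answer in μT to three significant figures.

B ≈ 214 μT

The Biot–Savart field of a circular arc at its centre is B = μ₀Iφ/(4πR), with φ = 1.562 rad.
B = (4π×10⁻⁷ × 12.0 × 1.562) / (4π × 0.00877) = 2.14×10⁻⁴ T.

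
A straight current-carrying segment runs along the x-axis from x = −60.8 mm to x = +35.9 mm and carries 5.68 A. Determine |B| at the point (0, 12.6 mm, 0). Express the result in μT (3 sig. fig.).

B ≈ 86.7 μT

For a finite straight segment, B = (μ₀I/4πd)(sinθ₁ + sinθ₂), where θ₁, θ₂ are the angles from the perpendicular to each end.
The perpendicular distance is d = 0.0126 m; the end-offsets along the wire are a = 0.0608 m and b = 0.0359 m.
sinθ₁ = 0.0608/√(0.0608²+0.0126²) = 0.9792; sinθ₂ = 0.0359/√(0.0359²+0.0126²) = 0.9436.
B = (4π×10⁻⁷ × 5.68) / (4π × 0.0126) × (0.9792 + 0.9436) = 8.67×10⁻⁵ T.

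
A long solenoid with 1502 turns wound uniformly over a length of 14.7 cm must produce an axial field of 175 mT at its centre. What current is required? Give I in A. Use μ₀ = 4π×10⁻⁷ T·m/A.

I ≈ 13.6 A

Inside a long solenoid B = μ₀nI with n = 1.022×10⁴ m⁻¹, so I = B/(μ₀n).
I = 0.175 / (4π×10⁻⁷ × 1.022×10⁴) = 13.6 A.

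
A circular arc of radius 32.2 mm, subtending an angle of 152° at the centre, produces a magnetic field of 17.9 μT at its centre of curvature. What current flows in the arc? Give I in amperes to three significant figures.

I ≈ 2.17 A

For a circular arc, B = μ₀Iφ/(4πR) with φ in radians; here φ = 2.653 rad.
So I = 4πRB/(μ₀φ) = 4π × 0.0322 × 1.79×10⁻⁵ / (4π×10⁻⁷ × 2.653) = 2.17 A.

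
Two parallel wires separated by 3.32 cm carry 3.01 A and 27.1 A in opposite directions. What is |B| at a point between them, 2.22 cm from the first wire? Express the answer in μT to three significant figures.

B ≈ 520 μT

Each long wire gives B = μ₀I/(2πd). Distances are d₁ = 0.0222 m and d₂ = 0.011 m.
B₁ = 2.71×10⁻⁵ T, B₂ = 4.93×10⁻⁴ T.
Between antiparallel currents both contributions point the same way, so they add. B = B₁ + B₂ = 2.71×10⁻⁵ + 4.93×10⁻⁴ = 5.20×10⁻⁴ T.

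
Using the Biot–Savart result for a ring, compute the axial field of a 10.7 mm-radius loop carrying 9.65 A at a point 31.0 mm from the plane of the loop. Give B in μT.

B ≈ 19.7 μT

On the axis of a circular loop, B = μ₀IR² / [2(R²+z²)^(3/2)].
R² + z² = (0.0107)² + (0.031)² = 0.001075 m², and (R²+z²)^(3/2) = 3.53×10⁻⁵ m³.
B = (4π×10⁻⁷ × 9.65 × 0.0001145) / (2 × 3.53×10⁻⁵) = 1.97×10⁻⁵ T.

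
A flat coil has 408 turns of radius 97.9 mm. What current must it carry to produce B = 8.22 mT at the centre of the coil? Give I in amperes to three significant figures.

I ≈ 3.14 A

For an N-turn coil, B = Nμ₀I/(2R) with R = 0.0979 m, so I = 2RB/(Nμ₀) = 2 × 0.0979 × 8.22×10⁻³ / (408 × 4π×10⁻⁷) = 3.14 A.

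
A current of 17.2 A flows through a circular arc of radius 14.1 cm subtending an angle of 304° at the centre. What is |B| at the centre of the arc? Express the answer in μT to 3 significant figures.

The Biot–Savart field of a circular arc at its centre is B = μ₀Iφ/(4πR), with φ = 5.306 rad.
B = (4π×10⁻⁷ × 17.2 × 5.306) / (4π × 0.141) = 6.47×10⁻⁵ T.

B ≈ 64.7 μT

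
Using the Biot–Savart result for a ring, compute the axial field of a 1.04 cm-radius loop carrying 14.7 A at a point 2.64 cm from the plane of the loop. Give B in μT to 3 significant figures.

On the axis of a circular loop, B = μ₀IR² / [2(R²+z²)^(3/2)].
R² + z² = (0.0104)² + (0.0264)² = 0.0008051 m², and (R²+z²)^(3/2) = 2.28×10⁻⁵ m³.
B = (4π×10⁻⁷ × 14.7 × 0.0001082) / (2 × 2.28×10⁻⁵) = 4.37×10⁻⁵ T.

B ≈ 43.7 μT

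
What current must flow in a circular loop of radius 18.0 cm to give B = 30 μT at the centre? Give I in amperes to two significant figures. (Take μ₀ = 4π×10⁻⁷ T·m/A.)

At the centre of a circular loop B = μ₀I/(2R), so I = 2RB/μ₀.
With R = 0.18 m, I = 2 × 0.18 × 3.00×10⁻⁵ / (4π×10⁻⁷) = 8.59 A.

I ≈ 8.6 A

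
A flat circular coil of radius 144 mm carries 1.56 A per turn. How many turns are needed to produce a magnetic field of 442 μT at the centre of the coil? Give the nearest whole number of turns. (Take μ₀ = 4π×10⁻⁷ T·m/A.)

For an N-turn coil, B = Nμ₀I/(2R). A single turn gives B₁ = 6.81×10⁻⁶ T with R = 0.144 m.
N = B/B₁ = 4.42×10⁻⁴ / 6.81×10⁻⁶ = 64.94.

N = 65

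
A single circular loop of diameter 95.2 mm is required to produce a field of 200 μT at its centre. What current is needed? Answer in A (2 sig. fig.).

At the centre of a circular loop B = μ₀I/(2R), so I = 2RB/μ₀.
With R = 0.0476 m, I = 2 × 0.0476 × 2.00×10⁻⁴ / (4π×10⁻⁷) = 15.2 A.

I ≈ 15 A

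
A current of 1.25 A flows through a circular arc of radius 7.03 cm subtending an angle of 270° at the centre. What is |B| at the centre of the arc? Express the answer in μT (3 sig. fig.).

The Biot–Savart field of a circular arc at its centre is B = μ₀Iφ/(4πR), with φ = 4.712 rad.
B = (4π×10⁻⁷ × 1.25 × 4.712) / (4π × 0.0703) = 8.38×10⁻⁶ T.

B ≈ 8.38 μT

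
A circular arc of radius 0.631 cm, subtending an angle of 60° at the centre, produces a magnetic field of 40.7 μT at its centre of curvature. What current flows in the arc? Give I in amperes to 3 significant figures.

I ≈ 2.45 A

For a circular arc, B = μ₀Iφ/(4πR) with φ in radians; here φ = 1.047 rad.
So I = 4πRB/(μ₀φ) = 4π × 0.00631 × 4.07×10⁻⁵ / (4π×10⁻⁷ × 1.047) = 2.45 A.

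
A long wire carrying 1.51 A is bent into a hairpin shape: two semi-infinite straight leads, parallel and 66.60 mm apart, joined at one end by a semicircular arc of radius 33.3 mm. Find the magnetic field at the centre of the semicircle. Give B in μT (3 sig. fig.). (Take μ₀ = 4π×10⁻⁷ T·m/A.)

The semicircular arc contributes B_arc = μ₀I·π/(4πR) = μ₀I/(4R) = 1.42×10⁻⁵ T.
Each semi-infinite lead is at perpendicular distance R = 0.0333 m from the centre, with the perpendicular foot at its near end, so it contributes μ₀I/(4πR); both point the same way, together 9.07×10⁻⁶ T.
Arc and leads all point the same direction: B = 1.42×10⁻⁵ + 9.07×10⁻⁶ = 2.33×10⁻⁵ T.

B ≈ 23.3 μT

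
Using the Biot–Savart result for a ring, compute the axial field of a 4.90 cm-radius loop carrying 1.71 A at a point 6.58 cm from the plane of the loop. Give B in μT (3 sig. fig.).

On the axis of a circular loop, B = μ₀IR² / [2(R²+z²)^(3/2)].
R² + z² = (0.049)² + (0.0658)² = 0.006731 m², and (R²+z²)^(3/2) = 5.52×10⁻⁴ m³.
B = (4π×10⁻⁷ × 1.71 × 0.002401) / (2 × 5.52×10⁻⁴) = 4.67×10⁻⁶ T.

B ≈ 4.67 μT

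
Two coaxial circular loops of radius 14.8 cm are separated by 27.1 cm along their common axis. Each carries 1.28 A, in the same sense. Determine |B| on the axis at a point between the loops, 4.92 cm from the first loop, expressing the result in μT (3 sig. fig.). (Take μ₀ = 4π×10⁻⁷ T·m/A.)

B ≈ 5.57 μT

Each loop contributes B = μ₀IR²/[2(R²+z²)^(3/2)] on the axis, with z measured from that loop.
Loop 1 (z = 0.0492 m): B₁ = 4.64×10⁻⁶ T. Loop 2 (z = 0.2218 m): B₂ = 9.29×10⁻⁷ T.
The fields add: B = B₁ + B₂ = 5.57×10⁻⁶ T.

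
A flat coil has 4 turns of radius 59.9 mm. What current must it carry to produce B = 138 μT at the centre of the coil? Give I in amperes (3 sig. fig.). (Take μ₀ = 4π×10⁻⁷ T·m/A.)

For an N-turn coil, B = Nμ₀I/(2R) with R = 0.0599 m, so I = 2RB/(Nμ₀) = 2 × 0.0599 × 1.38×10⁻⁴ / (4 × 4π×10⁻⁷) = 3.29 A.

I ≈ 3.29 A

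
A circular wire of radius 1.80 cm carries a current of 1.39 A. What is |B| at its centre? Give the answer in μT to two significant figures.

B ≈ 49 μT

At the centre of a circular loop the Biot–Savart law gives B = μ₀I/(2R).
B = (4π×10⁻⁷ × 1.39) / (2 × 0.018) = 4.85×10⁻⁵ T.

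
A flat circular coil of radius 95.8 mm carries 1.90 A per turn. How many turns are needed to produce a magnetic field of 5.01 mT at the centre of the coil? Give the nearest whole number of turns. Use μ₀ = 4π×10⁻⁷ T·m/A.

N = 402

For an N-turn coil, B = Nμ₀I/(2R). A single turn gives B₁ = 1.25×10⁻⁵ T with R = 0.0958 m.
N = B/B₁ = 5.01×10⁻³ / 1.25×10⁻⁵ = 402.04.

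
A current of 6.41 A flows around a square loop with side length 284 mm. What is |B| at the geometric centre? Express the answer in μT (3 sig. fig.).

B ≈ 25.5 μT

Each side is a finite straight segment at perpendicular distance d = a/(2 tan(π/4)) = 0.142 m from the centre, with end-angles ±π/4.
One side contributes B₁ = (μ₀I/4πd)·2 sin(π/4) = 6.38×10⁻⁶ T.
All 4 sides add in the same direction: B = 4 × 6.38×10⁻⁶ = 2.55×10⁻⁵ T.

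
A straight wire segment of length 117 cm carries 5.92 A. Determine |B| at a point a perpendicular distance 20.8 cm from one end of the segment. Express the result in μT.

For a finite straight segment, B = (μ₀I/4πd)(sinθ₁ + sinθ₂), where θ₁, θ₂ are the angles from the perpendicular to each end.
The perpendicular foot is at one end, so the two end-offsets along the wire are 0 and L = 1.17 m.
sinθ₁ = 0/√(0²+0.208²) = 0.0000; sinθ₂ = 1.17/√(1.17²+0.208²) = 0.9846.
B = (4π×10⁻⁷ × 5.92) / (4π × 0.208) × (0.0000 + 0.9846) = 2.80×10⁻⁶ T.

B ≈ 2.80 μT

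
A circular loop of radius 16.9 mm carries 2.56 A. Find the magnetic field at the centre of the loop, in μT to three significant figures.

B ≈ 95.2 μT

At the centre of a circular loop the Biot–Savart law gives B = μ₀I/(2R).
B = (4π×10⁻⁷ × 2.56) / (2 × 0.0169) = 9.52×10⁻⁵ T.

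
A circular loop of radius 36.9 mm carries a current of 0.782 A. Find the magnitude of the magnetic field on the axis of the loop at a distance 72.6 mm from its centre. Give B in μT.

On the axis of a circular loop, B = μ₀IR² / [2(R²+z²)^(3/2)].
R² + z² = (0.0369)² + (0.0726)² = 0.006632 m², and (R²+z²)^(3/2) = 5.40×10⁻⁴ m³.
B = (4π×10⁻⁷ × 0.782 × 0.001362) / (2 × 5.40×10⁻⁴) = 1.24×10⁻⁶ T.

B ≈ 1.24 μT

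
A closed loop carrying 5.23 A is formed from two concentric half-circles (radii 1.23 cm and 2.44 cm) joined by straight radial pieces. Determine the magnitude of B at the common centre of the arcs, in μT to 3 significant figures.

The radial connectors point toward the centre, so dl × r̂ = 0 and they contribute nothing.
Each semicircle gives μ₀I/(4R): inner arc 1.34×10⁻⁴ T, outer arc 6.73×10⁻⁵ T.
The two arcs carry current in opposite angular senses, so their fields oppose: B = |1.34×10⁻⁴ − 6.73×10⁻⁵| = 6.62×10⁻⁵ T.

B ≈ 66.2 μT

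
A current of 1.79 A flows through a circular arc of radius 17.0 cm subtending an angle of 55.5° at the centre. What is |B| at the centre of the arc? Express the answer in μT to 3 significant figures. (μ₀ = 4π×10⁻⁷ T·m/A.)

The Biot–Savart field of a circular arc at its centre is B = μ₀Iφ/(4πR), with φ = 0.9687 rad.
B = (4π×10⁻⁷ × 1.79 × 0.9687) / (4π × 0.17) = 1.02×10⁻⁶ T.

B ≈ 1.02 μT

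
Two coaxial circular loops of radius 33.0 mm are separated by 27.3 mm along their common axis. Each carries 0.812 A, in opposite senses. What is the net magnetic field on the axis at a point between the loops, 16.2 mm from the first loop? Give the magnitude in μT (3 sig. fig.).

Each loop contributes B = μ₀IR²/[2(R²+z²)^(3/2)] on the axis, with z measured from that loop.
Loop 1 (z = 0.0162 m): B₁ = 1.12×10⁻⁵ T. Loop 2 (z = 0.0111 m): B₂ = 1.32×10⁻⁵ T.
The fields oppose: B = |B₁ − B₂| = 1.98×10⁻⁶ T.

B ≈ 1.98 μT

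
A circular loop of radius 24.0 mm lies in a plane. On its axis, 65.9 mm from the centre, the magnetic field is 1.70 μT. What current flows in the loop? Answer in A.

I ≈ 1.62 A

On the axis of a loop, B = μ₀IR²/[2(R²+z²)^(3/2)], so I = 2B(R²+z²)^(3/2)/(μ₀R²).
R² + z² = 0.000576 + 0.004343 = 0.004919 m²; raised to 3/2 gives 3.45×10⁻⁴ m³.
I = 2 × 1.70×10⁻⁶ × 3.45×10⁻⁴ / (1.26×10⁻⁶ × 0.000576) = 1.62 A.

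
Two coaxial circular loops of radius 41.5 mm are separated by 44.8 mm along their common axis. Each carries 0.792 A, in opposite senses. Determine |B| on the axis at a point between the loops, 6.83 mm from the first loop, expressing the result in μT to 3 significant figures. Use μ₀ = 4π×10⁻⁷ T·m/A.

B ≈ 6.70 μT

Each loop contributes B = μ₀IR²/[2(R²+z²)^(3/2)] on the axis, with z measured from that loop.
Loop 1 (z = 0.00683 m): B₁ = 1.15×10⁻⁵ T. Loop 2 (z = 0.03797 m): B₂ = 4.82×10⁻⁶ T.
The fields oppose: B = |B₁ − B₂| = 6.70×10⁻⁶ T.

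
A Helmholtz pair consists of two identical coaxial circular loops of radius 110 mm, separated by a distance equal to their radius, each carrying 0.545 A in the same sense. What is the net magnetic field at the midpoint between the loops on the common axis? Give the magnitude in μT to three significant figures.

Each loop contributes B = μ₀IR²/[2(R²+z²)^(3/2)] on the axis, with z measured from that loop.
Loop 1 (z = 0.055 m): B₁ = 2.23×10⁻⁶ T. Loop 2 (z = 0.055 m): B₂ = 2.23×10⁻⁶ T.
The fields add: B = B₁ + B₂ = 4.46×10⁻⁶ T.

B ≈ 4.46 μT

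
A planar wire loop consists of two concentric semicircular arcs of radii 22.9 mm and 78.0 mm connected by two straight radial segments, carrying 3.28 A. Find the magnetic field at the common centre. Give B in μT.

The radial connectors point toward the centre, so dl × r̂ = 0 and they contribute nothing.
Each semicircle gives μ₀I/(4R): inner arc 4.50×10⁻⁵ T, outer arc 1.32×10⁻⁵ T.
The two arcs carry current in opposite angular senses, so their fields oppose: B = |4.50×10⁻⁵ − 1.32×10⁻⁵| = 3.18×10⁻⁵ T.

B ≈ 31.8 μT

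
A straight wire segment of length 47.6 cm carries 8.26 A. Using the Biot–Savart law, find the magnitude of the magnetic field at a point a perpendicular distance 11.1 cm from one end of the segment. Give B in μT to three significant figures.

For a finite straight segment, B = (μ₀I/4πd)(sinθ₁ + sinθ₂), where θ₁, θ₂ are the angles from the perpendicular to each end.
The perpendicular foot is at one end, so the two end-offsets along the wire are 0 and L = 0.476 m.
sinθ₁ = 0/√(0²+0.111²) = 0.0000; sinθ₂ = 0.476/√(0.476²+0.111²) = 0.9739.
B = (4π×10⁻⁷ × 8.26) / (4π × 0.111) × (0.0000 + 0.9739) = 7.25×10⁻⁶ T.

B ≈ 7.25 μT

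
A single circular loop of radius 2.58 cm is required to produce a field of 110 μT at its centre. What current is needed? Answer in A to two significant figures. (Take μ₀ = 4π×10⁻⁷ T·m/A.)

At the centre of a circular loop B = μ₀I/(2R), so I = 2RB/μ₀.
With R = 0.0258 m, I = 2 × 0.0258 × 1.10×10⁻⁴ / (4π×10⁻⁷) = 4.52 A.

I ≈ 4.5 A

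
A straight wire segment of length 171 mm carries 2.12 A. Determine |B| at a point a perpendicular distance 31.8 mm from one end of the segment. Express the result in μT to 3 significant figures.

For a finite straight segment, B = (μ₀I/4πd)(sinθ₁ + sinθ₂), where θ₁, θ₂ are the angles from the perpendicular to each end.
The perpendicular foot is at one end, so the two end-offsets along the wire are 0 and L = 0.171 m.
sinθ₁ = 0/√(0²+0.0318²) = 0.0000; sinθ₂ = 0.171/√(0.171²+0.0318²) = 0.9831.
B = (4π×10⁻⁷ × 2.12) / (4π × 0.0318) × (0.0000 + 0.9831) = 6.55×10⁻⁶ T.

B ≈ 6.55 μT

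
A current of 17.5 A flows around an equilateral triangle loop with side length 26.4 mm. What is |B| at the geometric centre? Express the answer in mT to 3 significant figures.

Each side is a finite straight segment at perpendicular distance d = a/(2 tan(π/3)) = 0.007621 m from the centre, with end-angles ±π/3.
One side contributes B₁ = (μ₀I/4πd)·2 sin(π/3) = 3.98×10⁻⁴ T.
All 3 sides add in the same direction: B = 3 × 3.98×10⁻⁴ = 1.19×10⁻³ T.

B ≈ 1.19 mT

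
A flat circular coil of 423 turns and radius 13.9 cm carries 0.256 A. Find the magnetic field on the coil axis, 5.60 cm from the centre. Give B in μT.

For an N-turn flat coil, B = Nμ₀IR²/[2(R²+z²)^(3/2)] with R = 0.139 m, z = 0.056 m.
B = 423 × 9.23×10⁻⁷ T = 3.91×10⁻⁴ T.

B ≈ 391 μT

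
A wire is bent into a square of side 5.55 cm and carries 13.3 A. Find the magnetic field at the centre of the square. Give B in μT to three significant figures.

Each side is a finite straight segment at perpendicular distance d = a/(2 tan(π/4)) = 0.02775 m from the centre, with end-angles ±π/4.
One side contributes B₁ = (μ₀I/4πd)·2 sin(π/4) = 6.78×10⁻⁵ T.
All 4 sides add in the same direction: B = 4 × 6.78×10⁻⁵ = 2.71×10⁻⁴ T.

B ≈ 271 μT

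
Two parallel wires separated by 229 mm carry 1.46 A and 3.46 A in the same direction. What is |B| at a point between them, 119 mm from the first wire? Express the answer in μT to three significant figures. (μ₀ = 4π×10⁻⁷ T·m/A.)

Each long wire gives B = μ₀I/(2πd). Distances are d₁ = 0.119 m and d₂ = 0.11 m.
B₁ = 2.45×10⁻⁶ T, B₂ = 6.29×10⁻⁶ T.
Between parallel currents the two contributions point in opposite directions, so they subtract. B = |B₁ − B₂| = |2.45×10⁻⁶ − 6.29×10⁻⁶| = 3.84×10⁻⁶ T.

B ≈ 3.84 μT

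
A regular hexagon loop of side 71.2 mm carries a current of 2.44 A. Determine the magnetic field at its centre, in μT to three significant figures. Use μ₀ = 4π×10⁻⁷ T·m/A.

B ≈ 23.7 μT

Each side is a finite straight segment at perpendicular distance d = a/(2 tan(π/6)) = 0.06166 m from the centre, with end-angles ±π/6.
One side contributes B₁ = (μ₀I/4πd)·2 sin(π/6) = 3.96×10⁻⁶ T.
All 6 sides add in the same direction: B = 6 × 3.96×10⁻⁶ = 2.37×10⁻⁵ T.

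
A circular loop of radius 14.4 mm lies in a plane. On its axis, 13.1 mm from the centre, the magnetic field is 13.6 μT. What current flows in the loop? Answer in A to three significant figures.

I ≈ 0.770 A

On the axis of a loop, B = μ₀IR²/[2(R²+z²)^(3/2)], so I = 2B(R²+z²)^(3/2)/(μ₀R²).
R² + z² = 0.0002074 + 0.0001716 = 0.000379 m²; raised to 3/2 gives 7.38×10⁻⁶ m³.
I = 2 × 1.36×10⁻⁵ × 7.38×10⁻⁶ / (1.26×10⁻⁶ × 0.0002074) = 0.770 A.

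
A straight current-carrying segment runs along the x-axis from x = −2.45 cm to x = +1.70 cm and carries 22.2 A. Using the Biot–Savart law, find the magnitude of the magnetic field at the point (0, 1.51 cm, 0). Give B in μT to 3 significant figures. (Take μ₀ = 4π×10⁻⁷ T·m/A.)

B ≈ 235 μT

For a finite straight segment, B = (μ₀I/4πd)(sinθ₁ + sinθ₂), where θ₁, θ₂ are the angles from the perpendicular to each end.
The perpendicular distance is d = 0.0151 m; the end-offsets along the wire are a = 0.0245 m and b = 0.017 m.
sinθ₁ = 0.0245/√(0.0245²+0.0151²) = 0.8513; sinθ₂ = 0.017/√(0.017²+0.0151²) = 0.7477.
B = (4π×10⁻⁷ × 22.2) / (4π × 0.0151) × (0.8513 + 0.7477) = 2.35×10⁻⁴ T.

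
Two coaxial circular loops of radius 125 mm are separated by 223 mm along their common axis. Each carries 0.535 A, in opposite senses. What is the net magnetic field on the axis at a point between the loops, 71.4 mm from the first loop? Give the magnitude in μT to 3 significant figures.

Each loop contributes B = μ₀IR²/[2(R²+z²)^(3/2)] on the axis, with z measured from that loop.
Loop 1 (z = 0.0714 m): B₁ = 1.76×10⁻⁶ T. Loop 2 (z = 0.1516 m): B₂ = 6.92×10⁻⁷ T.
The fields oppose: B = |B₁ − B₂| = 1.07×10⁻⁶ T.

B ≈ 1.07 μT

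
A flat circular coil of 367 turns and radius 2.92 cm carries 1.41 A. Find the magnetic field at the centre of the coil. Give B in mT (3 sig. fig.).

For an N-turn flat coil, B = Nμ₀I/(2R) with R = 0.0292 m.
B = 367 × 3.03×10⁻⁵ T = 1.11×10⁻² T.

B ≈ 11.1 mT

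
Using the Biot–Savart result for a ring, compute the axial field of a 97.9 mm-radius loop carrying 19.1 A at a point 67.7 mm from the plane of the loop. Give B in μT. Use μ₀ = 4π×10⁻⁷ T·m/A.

On the axis of a circular loop, B = μ₀IR² / [2(R²+z²)^(3/2)].
R² + z² = (0.0979)² + (0.0677)² = 0.01417 m², and (R²+z²)^(3/2) = 1.69×10⁻³ m³.
B = (4π×10⁻⁷ × 19.1 × 0.009584) / (2 × 1.69×10⁻³) = 6.82×10⁻⁵ T.

B ≈ 68.2 μT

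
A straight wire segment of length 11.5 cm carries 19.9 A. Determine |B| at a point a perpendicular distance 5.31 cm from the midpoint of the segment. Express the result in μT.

B ≈ 55.1 μT

For a finite straight segment, B = (μ₀I/4πd)(sinθ₁ + sinθ₂), where θ₁, θ₂ are the angles from the perpendicular to each end.
The perpendicular from the point meets the wire at its midpoint, so each end is L/2 = 0.0575 m away along the wire.
sinθ₁ = 0.0575/√(0.0575²+0.0531²) = 0.7347; sinθ₂ = 0.0575/√(0.0575²+0.0531²) = 0.7347.
B = (4π×10⁻⁷ × 19.9) / (4π × 0.0531) × (0.7347 + 0.7347) = 5.51×10⁻⁵ T.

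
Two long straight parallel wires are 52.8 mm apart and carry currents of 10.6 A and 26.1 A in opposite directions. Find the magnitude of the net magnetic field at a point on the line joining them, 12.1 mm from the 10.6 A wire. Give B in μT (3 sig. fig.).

Each long wire gives B = μ₀I/(2πd). Distances are d₁ = 0.0121 m and d₂ = 0.0407 m.
B₁ = 1.75×10⁻⁴ T, B₂ = 1.28×10⁻⁴ T.
Between antiparallel currents both contributions point the same way, so they add. B = B₁ + B₂ = 1.75×10⁻⁴ + 1.28×10⁻⁴ = 3.03×10⁻⁴ T.

B ≈ 303 μT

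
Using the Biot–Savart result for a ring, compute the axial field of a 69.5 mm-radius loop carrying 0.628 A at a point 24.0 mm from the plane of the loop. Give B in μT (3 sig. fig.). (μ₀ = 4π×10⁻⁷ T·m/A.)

B ≈ 4.79 μT

On the axis of a circular loop, B = μ₀IR² / [2(R²+z²)^(3/2)].
R² + z² = (0.0695)² + (0.024)² = 0.005406 m², and (R²+z²)^(3/2) = 3.98×10⁻⁴ m³.
B = (4π×10⁻⁷ × 0.628 × 0.00483) / (2 × 3.98×10⁻⁴) = 4.79×10⁻⁶ T.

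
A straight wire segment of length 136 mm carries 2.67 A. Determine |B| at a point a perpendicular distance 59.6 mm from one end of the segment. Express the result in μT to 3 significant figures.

For a finite straight segment, B = (μ₀I/4πd)(sinθ₁ + sinθ₂), where θ₁, θ₂ are the angles from the perpendicular to each end.
The perpendicular foot is at one end, so the two end-offsets along the wire are 0 and L = 0.136 m.
sinθ₁ = 0/√(0²+0.0596²) = 0.0000; sinθ₂ = 0.136/√(0.136²+0.0596²) = 0.9159.
B = (4π×10⁻⁷ × 2.67) / (4π × 0.0596) × (0.0000 + 0.9159) = 4.10×10⁻⁶ T.

B ≈ 4.10 μT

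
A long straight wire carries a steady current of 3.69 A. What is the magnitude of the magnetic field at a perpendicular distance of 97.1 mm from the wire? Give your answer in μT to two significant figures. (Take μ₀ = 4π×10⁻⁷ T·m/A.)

For an infinitely long straight wire, B = μ₀I/(2πd).
B = (4π×10⁻⁷ × 3.69) / (2π × 0.0971) = 7.60×10⁻⁶ T.

B ≈ 7.6 μT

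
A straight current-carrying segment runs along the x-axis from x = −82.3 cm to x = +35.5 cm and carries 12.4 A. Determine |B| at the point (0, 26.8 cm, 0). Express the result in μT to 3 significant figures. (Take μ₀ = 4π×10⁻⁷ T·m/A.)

For a finite straight segment, B = (μ₀I/4πd)(sinθ₁ + sinθ₂), where θ₁, θ₂ are the angles from the perpendicular to each end.
The perpendicular distance is d = 0.268 m; the end-offsets along the wire are a = 0.823 m and b = 0.355 m.
sinθ₁ = 0.823/√(0.823²+0.268²) = 0.9509; sinθ₂ = 0.355/√(0.355²+0.268²) = 0.7981.
B = (4π×10⁻⁷ × 12.4) / (4π × 0.268) × (0.9509 + 0.7981) = 8.09×10⁻⁶ T.

B ≈ 8.09 μT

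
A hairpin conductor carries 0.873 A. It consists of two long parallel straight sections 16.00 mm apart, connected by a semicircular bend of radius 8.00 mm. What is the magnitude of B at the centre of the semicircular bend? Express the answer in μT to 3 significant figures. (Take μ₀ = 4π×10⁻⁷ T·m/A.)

The semicircular arc contributes B_arc = μ₀I·π/(4πR) = μ₀I/(4R) = 3.43×10⁻⁵ T.
Each semi-infinite lead is at perpendicular distance R = 0.008 m from the centre, with the perpendicular foot at its near end, so it contributes μ₀I/(4πR); both point the same way, together 2.18×10⁻⁵ T.
Arc and leads all point the same direction: B = 3.43×10⁻⁵ + 2.18×10⁻⁵ = 5.61×10⁻⁵ T.

B ≈ 56.1 μT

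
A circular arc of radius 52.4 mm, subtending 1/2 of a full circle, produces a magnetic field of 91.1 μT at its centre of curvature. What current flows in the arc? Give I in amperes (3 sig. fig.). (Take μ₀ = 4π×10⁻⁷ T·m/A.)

For a circular arc, B = μ₀Iφ/(4πR) with φ in radians; here φ = 3.142 rad.
So I = 4πRB/(μ₀φ) = 4π × 0.0524 × 9.11×10⁻⁵ / (4π×10⁻⁷ × 3.142) = 15.2 A.

I ≈ 15.2 A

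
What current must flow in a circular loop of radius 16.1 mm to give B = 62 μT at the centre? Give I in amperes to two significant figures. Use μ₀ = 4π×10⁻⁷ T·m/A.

I ≈ 1.6 A

At the centre of a circular loop B = μ₀I/(2R), so I = 2RB/μ₀.
With R = 0.0161 m, I = 2 × 0.0161 × 6.20×10⁻⁵ / (4π×10⁻⁷) = 1.59 A.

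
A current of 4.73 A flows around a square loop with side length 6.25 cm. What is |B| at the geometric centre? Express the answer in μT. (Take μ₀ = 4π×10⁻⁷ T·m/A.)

Each side is a finite straight segment at perpendicular distance d = a/(2 tan(π/4)) = 0.03125 m from the centre, with end-angles ±π/4.
One side contributes B₁ = (μ₀I/4πd)·2 sin(π/4) = 2.14×10⁻⁵ T.
All 4 sides add in the same direction: B = 4 × 2.14×10⁻⁵ = 8.56×10⁻⁵ T.

B ≈ 85.6 μT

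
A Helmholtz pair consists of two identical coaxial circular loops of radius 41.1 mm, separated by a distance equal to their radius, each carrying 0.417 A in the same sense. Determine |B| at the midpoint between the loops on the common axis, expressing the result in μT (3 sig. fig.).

B ≈ 9.12 μT

Each loop contributes B = μ₀IR²/[2(R²+z²)^(3/2)] on the axis, with z measured from that loop.
Loop 1 (z = 0.02055 m): B₁ = 4.56×10⁻⁶ T. Loop 2 (z = 0.02055 m): B₂ = 4.56×10⁻⁶ T.
The fields add: B = B₁ + B₂ = 9.12×10⁻⁶ T.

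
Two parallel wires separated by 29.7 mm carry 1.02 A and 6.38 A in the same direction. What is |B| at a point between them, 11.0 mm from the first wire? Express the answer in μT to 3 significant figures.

B ≈ 49.7 μT

Each long wire gives B = μ₀I/(2πd). Distances are d₁ = 0.011 m and d₂ = 0.0187 m.
B₁ = 1.85×10⁻⁵ T, B₂ = 6.82×10⁻⁵ T.
Between parallel currents the two contributions point in opposite directions, so they subtract. B = |B₁ − B₂| = |1.85×10⁻⁵ − 6.82×10⁻⁵| = 4.97×10⁻⁵ T.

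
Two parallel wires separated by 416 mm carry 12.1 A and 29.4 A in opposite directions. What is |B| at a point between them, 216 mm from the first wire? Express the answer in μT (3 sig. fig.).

Each long wire gives B = μ₀I/(2πd). Distances are d₁ = 0.216 m and d₂ = 0.2 m.
B₁ = 1.12×10⁻⁵ T, B₂ = 2.94×10⁻⁵ T.
Between antiparallel currents both contributions point the same way, so they add. B = B₁ + B₂ = 1.12×10⁻⁵ + 2.94×10⁻⁵ = 4.06×10⁻⁵ T.

B ≈ 40.6 μT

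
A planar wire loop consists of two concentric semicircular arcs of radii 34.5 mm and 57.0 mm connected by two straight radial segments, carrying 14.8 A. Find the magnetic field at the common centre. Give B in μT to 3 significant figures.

The radial connectors point toward the centre, so dl × r̂ = 0 and they contribute nothing.
Each semicircle gives μ₀I/(4R): inner arc 1.35×10⁻⁴ T, outer arc 8.16×10⁻⁵ T.
The two arcs carry current in opposite angular senses, so their fields oppose: B = |1.35×10⁻⁴ − 8.16×10⁻⁵| = 5.32×10⁻⁵ T.

B ≈ 53.2 μT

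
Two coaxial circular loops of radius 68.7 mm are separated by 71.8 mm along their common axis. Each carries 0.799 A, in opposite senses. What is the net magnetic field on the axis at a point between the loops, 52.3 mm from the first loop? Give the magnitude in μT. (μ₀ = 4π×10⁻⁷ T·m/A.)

B ≈ 2.82 μT

Each loop contributes B = μ₀IR²/[2(R²+z²)^(3/2)] on the axis, with z measured from that loop.
Loop 1 (z = 0.0523 m): B₁ = 3.68×10⁻⁶ T. Loop 2 (z = 0.0195 m): B₂ = 6.51×10⁻⁶ T.
The fields oppose: B = |B₁ − B₂| = 2.82×10⁻⁶ T.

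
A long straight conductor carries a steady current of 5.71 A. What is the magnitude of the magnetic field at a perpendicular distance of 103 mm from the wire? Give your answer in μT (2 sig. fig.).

B ≈ 11 μT

For an infinitely long straight wire, B = μ₀I/(2πd).
B = (4π×10⁻⁷ × 5.71) / (2π × 0.103) = 1.11×10⁻⁵ T.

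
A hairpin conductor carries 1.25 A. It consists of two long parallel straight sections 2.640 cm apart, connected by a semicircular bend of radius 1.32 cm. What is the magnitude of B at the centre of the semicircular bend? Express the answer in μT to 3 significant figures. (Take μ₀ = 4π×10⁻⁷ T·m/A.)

B ≈ 48.7 μT

The semicircular arc contributes B_arc = μ₀I·π/(4πR) = μ₀I/(4R) = 2.97×10⁻⁵ T.
Each semi-infinite lead is at perpendicular distance R = 0.0132 m from the centre, with the perpendicular foot at its near end, so it contributes μ₀I/(4πR); both point the same way, together 1.89×10⁻⁵ T.
Arc and leads all point the same direction: B = 2.97×10⁻⁵ + 1.89×10⁻⁵ = 4.87×10⁻⁵ T.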